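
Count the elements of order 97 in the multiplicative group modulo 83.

0

φ(83) = 83 − 1 = 82 = 2 · 41.
In a cyclic group of order 82, there are φ(d) elements of order d for each divisor d of 82, and zero for non-divisors.
Since 97 ∤ 82, the count is 0.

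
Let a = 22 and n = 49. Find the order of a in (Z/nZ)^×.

7

ord(22) | φ(49) = φ(7^2) = 7·(7−1) = 42 = 2 · 3 · 7.
Divisors of 42: 1, 2, 3, 6, 7, 14, 21, 42.
Compute 22^d (mod 49) for the divisors d until we hit 1:
22^1 ≡ 22 (mod 49)
22^2 ≡ 43 (mod 49)
22^3 ≡ 15 (mod 49)
22^6 ≡ 29 (mod 49)
22^7 ≡ 1 (mod 49) ✓
Therefore the multiplicative order of 22 modulo 49 is 7.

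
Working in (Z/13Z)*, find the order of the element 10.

Since 10 ∈ (Z/13Z)^×, its order divides φ(13) = 13 − 1 = 12 = 2^2 · 3.
Divisors of 12: 1, 2, 3, 4, 6, 12.
Test each divisor d:
10^1 ≡ 10
10^2 ≡ 9
10^3 ≡ 12
10^4 ≡ 3
10^6 ≡ 1
The smallest such exponent is 6, so the order of 10 is 6.

6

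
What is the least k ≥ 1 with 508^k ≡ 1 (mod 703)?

18

Since 508 ∈ (Z/703Z)^×, its order divides φ(703) = φ(19·37) = (19−1)·(37−1) = 18·36 = 648 = 2^3 · 3^4.
Divisors of 648: 1, 2, 3, 4, 6, 8, 9, 12, 18, 24, 27, 36, 54, 72, 81, 108, 162, 216, 324, 648.
Compute 508^d (mod 703) for the divisors d until we hit 1:
508^1 ≡ 508 (mod 703)
508^2 ≡ 63 (mod 703)
508^3 ≡ 369 (mod 703)
508^4 ≡ 454 (mod 703)
508^6 ≡ 482 (mod 703)
508^8 ≡ 137 (mod 703)
508^9 ≡ 702 (mod 703)
508^12 ≡ 334 (mod 703)
508^18 ≡ 1 (mod 703) ✓
So ord_703(508) = 18.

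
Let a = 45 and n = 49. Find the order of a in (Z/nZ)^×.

42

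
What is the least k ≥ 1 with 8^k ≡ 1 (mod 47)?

23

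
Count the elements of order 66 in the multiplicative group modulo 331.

φ(331) = 331 − 1 = 330 = 2 · 3 · 5 · 11.
(Z/331Z)^× is cyclic (|G| = 330); a cyclic group of order m has exactly φ(d) elements of each order d | m, and none otherwise.
66 = 2 · 3 · 11 divides 330, and φ(66) = 20.

20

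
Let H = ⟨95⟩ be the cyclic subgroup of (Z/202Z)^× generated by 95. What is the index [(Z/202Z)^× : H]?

ord(95) | φ(202) = φ(2)·φ(101) = 1·100 = 100 = 2^2 · 5^2.
Divisors of 100: 1, 2, 4, 5, 10, 20, 25, 50, 100.
Check 95^d mod 202 for each divisor in increasing order:
95^1 ≡ 95
95^2 ≡ 137
95^4 ≡ 185
95^5 ≡ 1
Thus |⟨95⟩| = ord(95) = 5.
The index is φ(202) / ord(95) = 100 / 5 = 20.

20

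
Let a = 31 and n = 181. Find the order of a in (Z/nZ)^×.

20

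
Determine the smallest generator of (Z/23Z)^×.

5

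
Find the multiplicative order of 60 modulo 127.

ord(60) | φ(127) = 127 − 1 = 126 = 2 · 3^2 · 7.
Divisors of 126: 1, 2, 3, 6, 7, 9, 14, 18, 21, 42, 63, 126.
Check 60^d mod 127 for each divisor in increasing order:
60^1 ≡ 60 (mod 127)
60^2 ≡ 44 (mod 127)
60^3 ≡ 100 (mod 127)
60^6 ≡ 94 (mod 127)
60^7 ≡ 52 (mod 127)
60^9 ≡ 2 (mod 127)
60^14 ≡ 37 (mod 127)
60^18 ≡ 4 (mod 127)
60^21 ≡ 19 (mod 127)
60^42 ≡ 107 (mod 127)
60^63 ≡ 1 (mod 127) ✓
Hence ord(60) = 63.

63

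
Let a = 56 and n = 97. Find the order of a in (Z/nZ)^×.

96

The order of 56 must divide φ(97) = 97 − 1 = 96 = 2^5 · 3.
Divisors of 96: 1, 2, 3, 4, 6, 8, 12, 16, 24, 32, 48, 96.
Compute 56^d (mod 97) for the divisors d until we hit 1:
56^1 ≡ 56
56^2 ≡ 32
56^3 ≡ 46
56^4 ≡ 54
56^6 ≡ 79
56^8 ≡ 6
56^12 ≡ 33
56^16 ≡ 36
56^24 ≡ 22
56^32 ≡ 35
56^48 ≡ 96
56^96 ≡ 1
Therefore the multiplicative order of 56 modulo 97 is 96.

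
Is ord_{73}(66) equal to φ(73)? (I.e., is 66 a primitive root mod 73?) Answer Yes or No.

φ(73) = 73 − 1 = 72 = 2^3 · 3^2.
Test 66^(72/q) mod 73 for each prime factor q of 72:
66^36 ≡ 72 (mod 73)  [q = 2: ≢ 1 ✓]
66^24 ≡ 1 (mod 73)  [q = 3: ≡ 1 ✗]
Since 66^24 ≡ 1, the order of 66 divides 24 < 72, so 66 is not a primitive root.

No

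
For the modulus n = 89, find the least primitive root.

φ(89) = 89 − 1 = 88 = 2^3 · 11.
g is a primitive root iff g^(88/q) ≢ 1 (mod 89) for each prime q ∈ {2, 11}.
g = 2: 2^44 ≡ 1 — hits 1, so not a primitive root.
g = 3: 3^44 ≡ 88; 3^8 ≡ 64 — none is 1, so 3 is a primitive root.
So 3 is the smallest generator of (Z/89Z)^×.

3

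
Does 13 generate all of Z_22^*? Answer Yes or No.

Yes

φ(22) = φ(2)·φ(11) = 1·10 = 10 = 2 · 5.
13 is a primitive root mod 22 iff 13^(φ(22)/q) ≢ 1 for every prime q | φ(22), i.e. q ∈ {2, 5}.
13^5 ≡ 21 (mod 22)  [q = 2: ≢ 1 ✓]
13^2 ≡ 15 (mod 22)  [q = 5: ≢ 1 ✓]
None equal 1, so ord_22(13) = 10: 13 is a primitive root.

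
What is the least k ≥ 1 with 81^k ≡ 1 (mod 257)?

Since 81 ∈ (Z/257Z)^×, its order divides φ(257) = 257 − 1 = 256 = 2^8.
Divisors of 256: 1, 2, 4, 8, 16, 32, 64, 128, 256.
Evaluate successive powers at the divisors of 256:
81^1 ≡ 81
81^2 ≡ 136
81^4 ≡ 249
81^8 ≡ 64
81^16 ≡ 241
81^32 ≡ 256
81^64 ≡ 1
Therefore the multiplicative order of 81 modulo 257 is 64.

64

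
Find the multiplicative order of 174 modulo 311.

Since 174 ∈ (Z/311Z)^×, its order divides φ(311) = 311 − 1 = 310 = 2 · 5 · 31.
Divisors of 310: 1, 2, 5, 10, 31, 62, 155, 310.
Compute 174^d (mod 311) for the divisors d until we hit 1:
174^1 ≡ 174
174^2 ≡ 109
174^5 ≡ 77
174^10 ≡ 20
174^31 ≡ 275
174^62 ≡ 52
174^155 ≡ 310
174^310 ≡ 1
So ord_311(174) = 310.

310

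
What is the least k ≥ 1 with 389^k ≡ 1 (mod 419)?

By Lagrange's theorem, ord_419(389) divides φ(419) = 419 − 1 = 418 = 2 · 11 · 19.
Divisors of 418: 1, 2, 11, 19, 22, 38, 209, 418.
Test each divisor d:
389^1 ≡ 389
389^2 ≡ 62
389^11 ≡ 343
389^19 ≡ 169
389^22 ≡ 329
389^38 ≡ 69
389^209 ≡ 1
The smallest such exponent is 209, so the order of 389 is 209.

209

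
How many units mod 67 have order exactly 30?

0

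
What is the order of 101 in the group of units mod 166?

82

By Lagrange's theorem, ord_166(101) divides φ(166) = φ(2)·φ(83) = 1·82 = 82 = 2 · 41.
Divisors of 82: 1, 2, 41, 82.
Check 101^d mod 166 for each divisor in increasing order:
101^1 ≡ 101 (mod 166)
101^2 ≡ 75 (mod 166)
101^41 ≡ 165 (mod 166)
101^82 ≡ 1 (mod 166) ✓
Therefore the multiplicative order of 101 modulo 166 is 82.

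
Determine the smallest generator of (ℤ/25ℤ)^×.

2

φ(25) = φ(5^2) = 5·(5−1) = 20 = 2^2 · 5.
Test candidates g = 2, 3, … against the prime factors q ∈ {2, 5} of φ(25): g is a generator iff g^(20/q) ≢ 1 for every such q.
g = 2: 2^10 ≡ 24; 2^4 ≡ 16 — none is 1, so 2 is a primitive root.
The smallest primitive root modulo 25 is 2.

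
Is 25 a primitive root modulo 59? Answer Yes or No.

No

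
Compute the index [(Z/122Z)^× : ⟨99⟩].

3

By Lagrange's theorem, ord_122(99) divides φ(122) = φ(2)·φ(61) = 1·60 = 60 = 2^2 · 3 · 5.
Divisors of 60: 1, 2, 3, 4, 5, 6, 10, 12, 15, 20, 30, 60.
Compute 99^d (mod 122) for the divisors d until we hit 1:
99^1 ≡ 99 (mod 122)
99^2 ≡ 41 (mod 122)
99^3 ≡ 33 (mod 122)
99^4 ≡ 95 (mod 122)
99^5 ≡ 11 (mod 122)
99^6 ≡ 113 (mod 122)
99^10 ≡ 121 (mod 122)
99^12 ≡ 81 (mod 122)
99^15 ≡ 111 (mod 122)
99^20 ≡ 1 (mod 122) ✓
Thus |⟨99⟩| = ord(99) = 20.
[(Z/122Z)^× : ⟨99⟩] = 60/20 = 3.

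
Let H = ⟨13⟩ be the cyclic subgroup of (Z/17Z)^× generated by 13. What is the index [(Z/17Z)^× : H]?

4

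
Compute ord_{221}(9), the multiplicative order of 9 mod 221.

By Lagrange's theorem, ord_221(9) divides φ(221) = φ(13·17) = (13−1)·(17−1) = 12·16 = 192 = 2^6 · 3.
Divisors of 192: 1, 2, 3, 4, 6, 8, 12, 16, 24, 32, 48, 64, 96, 192.
Compute 9^d (mod 221) for the divisors d until we hit 1:
9^1 ≡ 9 (mod 221)
9^2 ≡ 81 (mod 221)
9^3 ≡ 66 (mod 221)
9^4 ≡ 152 (mod 221)
9^6 ≡ 157 (mod 221)
9^8 ≡ 120 (mod 221)
9^12 ≡ 118 (mod 221)
9^16 ≡ 35 (mod 221)
9^24 ≡ 1 (mod 221) ✓
Hence ord(9) = 24.

24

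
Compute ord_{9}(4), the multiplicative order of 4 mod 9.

By Lagrange's theorem, ord_9(4) divides φ(9) = φ(3^2) = 3·(3−1) = 6 = 2 · 3.
Divisors of 6: 1, 2, 3, 6.
Evaluate successive powers at the divisors of 6:
4^1 ≡ 4
4^2 ≡ 7
4^3 ≡ 1
The smallest such exponent is 3, so the order of 4 is 3.

3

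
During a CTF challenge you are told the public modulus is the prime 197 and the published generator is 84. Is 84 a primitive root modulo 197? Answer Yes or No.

No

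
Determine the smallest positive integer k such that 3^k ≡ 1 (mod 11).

By Lagrange's theorem, ord_11(3) divides φ(11) = 11 − 1 = 10 = 2 · 5.
Divisors of 10: 1, 2, 5, 10.
Test each divisor d:
3^1 ≡ 3
3^2 ≡ 9
3^5 ≡ 1
Therefore the multiplicative order of 3 modulo 11 is 5.

5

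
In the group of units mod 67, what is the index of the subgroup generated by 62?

6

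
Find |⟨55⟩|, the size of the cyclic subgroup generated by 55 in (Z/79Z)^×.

By Lagrange's theorem, ord_79(55) divides φ(79) = 79 − 1 = 78 = 2 · 3 · 13.
Divisors of 78: 1, 2, 3, 6, 13, 26, 39, 78.
Check 55^d mod 79 for each divisor in increasing order:
55^1 ≡ 55 (mod 79)
55^2 ≡ 23 (mod 79)
55^3 ≡ 1 (mod 79) ✓
Hence ord(55) = 3.

3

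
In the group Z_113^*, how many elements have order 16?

8

φ(113) = 113 − 1 = 112 = 2^4 · 7.
In a cyclic group of order 112, there are φ(d) elements of order d for each divisor d of 112, and zero for non-divisors.
16 = 2^4 divides 112, and φ(16) = 8.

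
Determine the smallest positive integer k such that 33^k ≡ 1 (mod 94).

46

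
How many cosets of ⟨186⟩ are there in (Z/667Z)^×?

14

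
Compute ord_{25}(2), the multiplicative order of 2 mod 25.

ord(2) | φ(25) = φ(5^2) = 5·(5−1) = 20 = 2^2 · 5.
Divisors of 20: 1, 2, 4, 5, 10, 20.
Compute 2^d (mod 25) for the divisors d until we hit 1:
2^1 ≡ 2
2^2 ≡ 4
2^4 ≡ 16
2^5 ≡ 7
2^10 ≡ 24
2^20 ≡ 1
Therefore the multiplicative order of 2 modulo 25 is 20.

20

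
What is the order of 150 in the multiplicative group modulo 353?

By Lagrange's theorem, ord_353(150) divides φ(353) = 353 − 1 = 352 = 2^5 · 11.
Divisors of 352: 1, 2, 4, 8, 11, 16, 22, 32, 44, 88, 176, 352.
Compute 150^d (mod 353) for the divisors d until we hit 1:
150^1 ≡ 150
150^2 ≡ 261
150^4 ≡ 345
150^8 ≡ 64
150^11 ≡ 6
150^16 ≡ 213
150^22 ≡ 36
150^32 ≡ 185
150^44 ≡ 237
150^88 ≡ 42
150^176 ≡ 352
150^352 ≡ 1
Therefore the multiplicative order of 150 modulo 353 is 352.

352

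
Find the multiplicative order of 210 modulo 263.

131

By Lagrange's theorem, ord_263(210) divides φ(263) = 263 − 1 = 262 = 2 · 131.
Divisors of 262: 1, 2, 131, 262.
Test each divisor d:
210^1 ≡ 210 (mod 263)
210^2 ≡ 179 (mod 263)
210^131 ≡ 1 (mod 263) ✓
Therefore the multiplicative order of 210 modulo 263 is 131.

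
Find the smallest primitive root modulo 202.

φ(202) = φ(2)·φ(101) = 1·100 = 100 = 2^2 · 5^2.
g is a primitive root iff g^(100/q) ≢ 1 (mod 202) for each prime q ∈ {2, 5}.
g = 2: gcd(2, 202) = 2 > 1, not a unit — skip.
g = 3: 3^50 ≡ 201; 3^20 ≡ 185 — none is 1, so 3 is a primitive root.
The smallest primitive root modulo 202 is 3.

3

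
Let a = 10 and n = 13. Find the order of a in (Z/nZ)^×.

Since 10 ∈ (Z/13Z)^×, its order divides φ(13) = 13 − 1 = 12 = 2^2 · 3.
Divisors of 12: 1, 2, 3, 4, 6, 12.
Compute 10^d (mod 13) for the divisors d until we hit 1:
10^1 ≡ 10 (mod 13)
10^2 ≡ 9 (mod 13)
10^3 ≡ 12 (mod 13)
10^4 ≡ 3 (mod 13)
10^6 ≡ 1 (mod 13) ✓
Therefore the multiplicative order of 10 modulo 13 is 6.

6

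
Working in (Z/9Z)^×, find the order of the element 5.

By Lagrange's theorem, ord_9(5) divides φ(9) = φ(3^2) = 3·(3−1) = 6 = 2 · 3.
Divisors of 6: 1, 2, 3, 6.
Compute 5^d (mod 9) for the divisors d until we hit 1:
5^1 ≡ 5 (mod 9)
5^2 ≡ 7 (mod 9)
5^3 ≡ 8 (mod 9)
5^6 ≡ 1 (mod 9) ✓
Hence ord(5) = 6.

6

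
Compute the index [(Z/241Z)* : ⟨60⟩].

The order of 60 must divide φ(241) = 241 − 1 = 240 = 2^4 · 3 · 5.
Divisors of 240: 1, 2, 3, 4, 5, 6, 8, 10, 12, 15, 16, 20, 24, 30, 40, 48, 60, 80, 120, 240.
Compute 60^d (mod 241) for the divisors d until we hit 1:
60^1 ≡ 60
60^2 ≡ 226
60^3 ≡ 64
60^4 ≡ 225
60^5 ≡ 4
60^6 ≡ 240
60^8 ≡ 15
60^10 ≡ 16
60^12 ≡ 1
Thus |⟨60⟩| = ord(60) = 12.
[(Z/241Z)^× : ⟨60⟩] = 240/12 = 20.

20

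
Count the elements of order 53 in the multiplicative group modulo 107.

52

φ(107) = 107 − 1 = 106 = 2 · 53.
In a cyclic group of order 106, there are φ(d) elements of order d for each divisor d of 106, and zero for non-divisors.
53 | 106, and φ(53) = 53 − 1 = 52.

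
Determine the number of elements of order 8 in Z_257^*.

φ(257) = 257 − 1 = 256 = 2^8.
Since (Z/257Z)^× is cyclic of order 256, the number of elements of order d is φ(d) when d | 256 and 0 otherwise.
8 = 2^3 divides 256, and φ(8) = 4.

4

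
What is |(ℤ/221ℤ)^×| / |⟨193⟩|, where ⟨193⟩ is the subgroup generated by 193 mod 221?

4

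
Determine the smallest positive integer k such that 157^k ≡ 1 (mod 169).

13

By Lagrange's theorem, ord_169(157) divides φ(169) = φ(13^2) = 13·(13−1) = 156 = 2^2 · 3 · 13.
Divisors of 156: 1, 2, 3, 4, 6, 12, 13, 26, 39, 52, 78, 156.
Compute 157^d (mod 169) for the divisors d until we hit 1:
157^1 ≡ 157
157^2 ≡ 144
157^3 ≡ 131
157^4 ≡ 118
157^6 ≡ 92
157^12 ≡ 14
157^13 ≡ 1
Hence ord(157) = 13.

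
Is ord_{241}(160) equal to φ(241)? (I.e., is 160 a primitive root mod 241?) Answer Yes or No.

No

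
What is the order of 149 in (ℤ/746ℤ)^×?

Since 149 ∈ (Z/746Z)^×, its order divides φ(746) = φ(2)·φ(373) = 1·372 = 372 = 2^2 · 3 · 31.
Divisors of 372: 1, 2, 3, 4, 6, 12, 31, 62, 93, 124, 186, 372.
Check 149^d mod 746 for each divisor in increasing order:
149^1 ≡ 149 (mod 746)
149^2 ≡ 567 (mod 746)
149^3 ≡ 185 (mod 746)
149^4 ≡ 709 (mod 746)
149^6 ≡ 655 (mod 746)
149^12 ≡ 75 (mod 746)
149^31 ≡ 173 (mod 746)
149^62 ≡ 89 (mod 746)
149^93 ≡ 477 (mod 746)
149^124 ≡ 461 (mod 746)
149^186 ≡ 745 (mod 746)
149^372 ≡ 1 (mod 746) ✓
The smallest such exponent is 372, so the order of 149 is 372.

372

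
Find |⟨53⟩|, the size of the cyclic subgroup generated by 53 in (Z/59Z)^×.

29

By Lagrange's theorem, ord_59(53) divides φ(59) = 59 − 1 = 58 = 2 · 29.
Divisors of 58: 1, 2, 29, 58.
Check 53^d mod 59 for each divisor in increasing order:
53^1 ≡ 53
53^2 ≡ 36
53^29 ≡ 1
Therefore the multiplicative order of 53 modulo 59 is 29.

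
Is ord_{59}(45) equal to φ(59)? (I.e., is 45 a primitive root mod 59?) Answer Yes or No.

No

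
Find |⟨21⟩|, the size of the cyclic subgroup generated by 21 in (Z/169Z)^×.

52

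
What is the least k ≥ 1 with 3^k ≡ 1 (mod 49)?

42

The order of 3 must divide φ(49) = φ(7^2) = 7·(7−1) = 42 = 2 · 3 · 7.
Divisors of 42: 1, 2, 3, 6, 7, 14, 21, 42.
Test each divisor d:
3^1 ≡ 3 (mod 49)
3^2 ≡ 9 (mod 49)
3^3 ≡ 27 (mod 49)
3^6 ≡ 43 (mod 49)
3^7 ≡ 31 (mod 49)
3^14 ≡ 30 (mod 49)
3^21 ≡ 48 (mod 49)
3^42 ≡ 1 (mod 49) ✓
So ord_49(3) = 42.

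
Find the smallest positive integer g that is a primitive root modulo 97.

5

φ(97) = 97 − 1 = 96 = 2^5 · 3.
g is a primitive root iff g^(96/q) ≢ 1 (mod 97) for each prime q ∈ {2, 3}.
g = 2: 2^48 ≡ 1 — hits 1, so not a primitive root.
g = 3: 3^48 ≡ 1 — hits 1, so not a primitive root.
g = 4: 4^48 ≡ 1 — hits 1, so not a primitive root.
g = 5: 5^48 ≡ 96; 5^32 ≡ 35 — none is 1, so 5 is a primitive root.
So 5 is the smallest generator of (Z/97Z)^×.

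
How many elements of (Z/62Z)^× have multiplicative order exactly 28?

0

φ(62) = φ(2)·φ(31) = 1·30 = 30 = 2 · 3 · 5.
(Z/62Z)^× is cyclic (|G| = 30); a cyclic group of order m has exactly φ(d) elements of each order d | m, and none otherwise.
Since 28 ∤ 30, the count is 0.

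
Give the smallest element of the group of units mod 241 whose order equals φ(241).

7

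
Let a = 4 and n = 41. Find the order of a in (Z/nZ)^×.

10

ord(4) | φ(41) = 41 − 1 = 40 = 2^3 · 5.
Divisors of 40: 1, 2, 4, 5, 8, 10, 20, 40.
Check 4^d mod 41 for each divisor in increasing order:
4^1 ≡ 4 (mod 41)
4^2 ≡ 16 (mod 41)
4^4 ≡ 10 (mod 41)
4^5 ≡ 40 (mod 41)
4^8 ≡ 18 (mod 41)
4^10 ≡ 1 (mod 41) ✓
Hence ord(4) = 10.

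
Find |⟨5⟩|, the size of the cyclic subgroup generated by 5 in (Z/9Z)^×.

6

Since 5 ∈ (Z/9Z)^×, its order divides φ(9) = φ(3^2) = 3·(3−1) = 6 = 2 · 3.
Divisors of 6: 1, 2, 3, 6.
Test each divisor d:
5^1 ≡ 5
5^2 ≡ 7
5^3 ≡ 8
5^6 ≡ 1
The smallest such exponent is 6, so the order of 5 is 6.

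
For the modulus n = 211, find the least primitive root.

2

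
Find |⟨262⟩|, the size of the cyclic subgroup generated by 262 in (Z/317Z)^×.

The order of 262 must divide φ(317) = 317 − 1 = 316 = 2^2 · 79.
Divisors of 316: 1, 2, 4, 79, 158, 316.
Evaluate successive powers at the divisors of 316:
262^1 ≡ 262 (mod 317)
262^2 ≡ 172 (mod 317)
262^4 ≡ 103 (mod 317)
262^79 ≡ 203 (mod 317)
262^158 ≡ 316 (mod 317)
262^316 ≡ 1 (mod 317) ✓
Hence ord(262) = 316.

316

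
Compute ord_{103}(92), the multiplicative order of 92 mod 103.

ord(92) | φ(103) = 103 − 1 = 102 = 2 · 3 · 17.
Divisors of 102: 1, 2, 3, 6, 17, 34, 51, 102.
Compute 92^d (mod 103) for the divisors d until we hit 1:
92^1 ≡ 92
92^2 ≡ 18
92^3 ≡ 8
92^6 ≡ 64
92^17 ≡ 46
92^34 ≡ 56
92^51 ≡ 1
The smallest such exponent is 51, so the order of 92 is 51.

51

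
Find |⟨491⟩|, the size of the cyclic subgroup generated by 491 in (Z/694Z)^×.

173

The order of 491 must divide φ(694) = φ(2)·φ(347) = 1·346 = 346 = 2 · 173.
Divisors of 346: 1, 2, 173, 346.
Evaluate successive powers at the divisors of 346:
491^1 ≡ 491 (mod 694)
491^2 ≡ 263 (mod 694)
491^173 ≡ 1 (mod 694) ✓
The smallest such exponent is 173, so the order of 491 is 173.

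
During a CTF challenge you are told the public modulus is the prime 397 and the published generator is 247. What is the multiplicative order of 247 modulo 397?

The order of 247 must divide φ(397) = 397 − 1 = 396 = 2^2 · 3^2 · 11.
Divisors of 396: 1, 2, 3, 4, 6, 9, 11, 12, 18, 22, 33, 36, 44, 66, 99, 132, 198, 396.
Compute 247^d (mod 397) for the divisors d until we hit 1:
247^1 ≡ 247
247^2 ≡ 268
247^3 ≡ 294
247^4 ≡ 364
247^6 ≡ 287
247^9 ≡ 214
247^11 ≡ 184
247^12 ≡ 190
247^18 ≡ 141
247^22 ≡ 111
247^33 ≡ 177
247^36 ≡ 31
247^44 ≡ 14
247^66 ≡ 363
247^99 ≡ 334
247^132 ≡ 362
247^198 ≡ 396
247^396 ≡ 1
Therefore the multiplicative order of 247 modulo 397 is 396.

396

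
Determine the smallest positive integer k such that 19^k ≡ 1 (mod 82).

Since 19 ∈ (Z/82Z)^×, its order divides φ(82) = φ(2)·φ(41) = 1·40 = 40 = 2^3 · 5.
Divisors of 40: 1, 2, 4, 5, 8, 10, 20, 40.
Evaluate successive powers at the divisors of 40:
19^1 ≡ 19 (mod 82)
19^2 ≡ 33 (mod 82)
19^4 ≡ 23 (mod 82)
19^5 ≡ 27 (mod 82)
19^8 ≡ 37 (mod 82)
19^10 ≡ 73 (mod 82)
19^20 ≡ 81 (mod 82)
19^40 ≡ 1 (mod 82) ✓
The smallest such exponent is 40, so the order of 19 is 40.

40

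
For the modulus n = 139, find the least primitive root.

2

φ(139) = 139 − 1 = 138 = 2 · 3 · 23.
g is a primitive root iff g^(138/q) ≢ 1 (mod 139) for each prime q ∈ {2, 3, 23}.
g = 2: 2^69 ≡ 138; 2^46 ≡ 96; 2^6 ≡ 64 — none is 1, so 2 is a primitive root.
Hence the least primitive root of 139 is 2.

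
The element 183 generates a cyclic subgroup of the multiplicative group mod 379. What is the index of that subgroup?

3

The order of 183 must divide φ(379) = 379 − 1 = 378 = 2 · 3^3 · 7.
Divisors of 378: 1, 2, 3, 6, 7, 9, 14, 18, 21, 27, 42, 54, 63, 126, 189, 378.
Check 183^d mod 379 for each divisor in increasing order:
183^1 ≡ 183
183^2 ≡ 137
183^3 ≡ 57
183^6 ≡ 217
183^7 ≡ 295
183^9 ≡ 241
183^14 ≡ 234
183^18 ≡ 94
183^21 ≡ 52
183^27 ≡ 293
183^42 ≡ 51
183^54 ≡ 195
183^63 ≡ 378
183^126 ≡ 1
Thus |⟨183⟩| = ord(183) = 126.
[(Z/379Z)^× : ⟨183⟩] = 378/126 = 3.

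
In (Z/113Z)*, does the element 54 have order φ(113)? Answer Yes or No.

Yes

φ(113) = 113 − 1 = 112 = 2^4 · 7.
It suffices to check that the order of 54 is not a proper divisor of 112: compute 54^(112/q) for q ∈ {2, 7}.
54^56 ≡ 112 (mod 113)  [q = 2: ≢ 1 ✓]
54^16 ≡ 49 (mod 113)  [q = 7: ≢ 1 ✓]
All checks pass, so 54 has order 112 and is a primitive root modulo 113.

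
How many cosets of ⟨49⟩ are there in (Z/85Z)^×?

8

By Lagrange's theorem, ord_85(49) divides φ(85) = φ(5·17) = (5−1)·(17−1) = 4·16 = 64 = 2^6.
Divisors of 64: 1, 2, 4, 8, 16, 32, 64.
Compute 49^d (mod 85) for the divisors d until we hit 1:
49^1 ≡ 49 (mod 85)
49^2 ≡ 21 (mod 85)
49^4 ≡ 16 (mod 85)
49^8 ≡ 1 (mod 85) ✓
Thus |⟨49⟩| = ord(49) = 8.
Index = |(Z/85Z)^×| / |⟨49⟩| = 64 / 8 = 8.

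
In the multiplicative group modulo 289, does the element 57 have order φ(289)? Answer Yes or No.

φ(289) = φ(17^2) = 17·(17−1) = 272 = 2^4 · 17.
It suffices to check that the order of 57 is not a proper divisor of 272: compute 57^(272/q) for q ∈ {2, 17}.
57^136 ≡ 288 (mod 289)  [q = 2: ≢ 1 ✓]
57^16 ≡ 239 (mod 289)  [q = 17: ≢ 1 ✓]
Every test exponent gives a nontrivial residue, hence 57 generates the full group.

Yes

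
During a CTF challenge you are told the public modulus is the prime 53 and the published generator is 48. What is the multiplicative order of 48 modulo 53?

The order of 48 must divide φ(53) = 53 − 1 = 52 = 2^2 · 13.
Divisors of 52: 1, 2, 4, 13, 26, 52.
Check 48^d mod 53 for each divisor in increasing order:
48^1 ≡ 48 (mod 53)
48^2 ≡ 25 (mod 53)
48^4 ≡ 42 (mod 53)
48^13 ≡ 30 (mod 53)
48^26 ≡ 52 (mod 53)
48^52 ≡ 1 (mod 53) ✓
Therefore the multiplicative order of 48 modulo 53 is 52.

52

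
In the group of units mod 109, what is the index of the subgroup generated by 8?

9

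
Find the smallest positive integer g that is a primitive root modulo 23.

φ(23) = 23 − 1 = 22 = 2 · 11.
g is a primitive root iff g^(22/q) ≢ 1 (mod 23) for each prime q ∈ {2, 11}.
g = 2: 2^11 ≡ 1 — hits 1, so not a primitive root.
g = 3: 3^11 ≡ 1 — hits 1, so not a primitive root.
g = 4: 4^11 ≡ 1 — hits 1, so not a primitive root.
g = 5: 5^11 ≡ 22; 5^2 ≡ 2 — none is 1, so 5 is a primitive root.
So 5 is the smallest generator of (Z/23Z)^×.

5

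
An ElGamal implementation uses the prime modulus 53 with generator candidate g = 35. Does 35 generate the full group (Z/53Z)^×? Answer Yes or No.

φ(53) = 53 − 1 = 52 = 2^2 · 13.
An element g generates (Z/53Z)^× iff g^(52/q) ≢ 1 (mod 53) for each prime q ∈ {2, 13}.
35^26 ≡ 52 (mod 53)  [q = 2: ≢ 1 ✓]
35^4 ≡ 36 (mod 53)  [q = 13: ≢ 1 ✓]
None equal 1, so ord_53(35) = 52: 35 is a primitive root.

Yes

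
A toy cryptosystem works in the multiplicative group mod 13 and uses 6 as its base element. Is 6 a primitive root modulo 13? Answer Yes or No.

φ(13) = 13 − 1 = 12 = 2^2 · 3.
It suffices to check that the order of 6 is not a proper divisor of 12: compute 6^(12/q) for q ∈ {2, 3}.
6^6 ≡ 12 (mod 13)  [q = 2: ≢ 1 ✓]
6^4 ≡ 9 (mod 13)  [q = 3: ≢ 1 ✓]
None equal 1, so ord_13(6) = 12: 6 is a primitive root.

Yes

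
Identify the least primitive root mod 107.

φ(107) = 107 − 1 = 106 = 2 · 53.
Test candidates g = 2, 3, … against the prime factors q ∈ {2, 53} of φ(107): g is a generator iff g^(106/q) ≢ 1 for every such q.
g = 2: 2^53 ≡ 106; 2^2 ≡ 4 — none is 1, so 2 is a primitive root.
The smallest primitive root modulo 107 is 2.

2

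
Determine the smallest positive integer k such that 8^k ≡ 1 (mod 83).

82

Since 8 ∈ (Z/83Z)^×, its order divides φ(83) = 83 − 1 = 82 = 2 · 41.
Divisors of 82: 1, 2, 41, 82.
Check 8^d mod 83 for each divisor in increasing order:
8^1 ≡ 8 (mod 83)
8^2 ≡ 64 (mod 83)
8^41 ≡ 82 (mod 83)
8^82 ≡ 1 (mod 83) ✓
Hence ord(8) = 82.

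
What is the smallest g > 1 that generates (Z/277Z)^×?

5

φ(277) = 277 − 1 = 276 = 2^2 · 3 · 23.
g is a primitive root iff g^(276/q) ≢ 1 (mod 277) for each prime q ∈ {2, 3, 23}.
g = 2: 2^138 ≡ 276; 2^92 ≡ 1 — hits 1, so not a primitive root.
g = 3: 3^138 ≡ 1 — hits 1, so not a primitive root.
g = 4: 4^138 ≡ 1 — hits 1, so not a primitive root.
g = 5: 5^138 ≡ 276; 5^92 ≡ 116; 5^12 ≡ 27 — none is 1, so 5 is a primitive root.
Hence the least primitive root of 277 is 5.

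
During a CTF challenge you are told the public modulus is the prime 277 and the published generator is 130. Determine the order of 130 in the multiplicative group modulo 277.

138

The order of 130 must divide φ(277) = 277 − 1 = 276 = 2^2 · 3 · 23.
Divisors of 276: 1, 2, 3, 4, 6, 12, 23, 46, 69, 92, 138, 276.
Evaluate successive powers at the divisors of 276:
130^1 ≡ 130
130^2 ≡ 3
130^3 ≡ 113
130^4 ≡ 9
130^6 ≡ 27
130^12 ≡ 175
130^23 ≡ 161
130^46 ≡ 160
130^69 ≡ 276
130^92 ≡ 116
130^138 ≡ 1
The smallest such exponent is 138, so the order of 130 is 138.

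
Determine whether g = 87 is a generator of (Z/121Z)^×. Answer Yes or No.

No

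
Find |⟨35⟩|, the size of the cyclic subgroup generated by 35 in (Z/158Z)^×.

78

The order of 35 must divide φ(158) = φ(2)·φ(79) = 1·78 = 78 = 2 · 3 · 13.
Divisors of 78: 1, 2, 3, 6, 13, 26, 39, 78.
Check 35^d mod 158 for each divisor in increasing order:
35^1 ≡ 35
35^2 ≡ 119
35^3 ≡ 57
35^6 ≡ 89
35^13 ≡ 103
35^26 ≡ 23
35^39 ≡ 157
35^78 ≡ 1
The smallest such exponent is 78, so the order of 35 is 78.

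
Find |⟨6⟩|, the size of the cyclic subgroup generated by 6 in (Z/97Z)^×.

ord(6) | φ(97) = 97 − 1 = 96 = 2^5 · 3.
Divisors of 96: 1, 2, 3, 4, 6, 8, 12, 16, 24, 32, 48, 96.
Check 6^d mod 97 for each divisor in increasing order:
6^1 ≡ 6 (mod 97)
6^2 ≡ 36 (mod 97)
6^3 ≡ 22 (mod 97)
6^4 ≡ 35 (mod 97)
6^6 ≡ 96 (mod 97)
6^8 ≡ 61 (mod 97)
6^12 ≡ 1 (mod 97) ✓
Hence ord(6) = 12.

12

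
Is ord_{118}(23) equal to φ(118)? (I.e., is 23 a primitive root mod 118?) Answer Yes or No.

Yes

φ(118) = φ(2)·φ(59) = 1·58 = 58 = 2 · 29.
It suffices to check that the order of 23 is not a proper divisor of 58: compute 23^(58/q) for q ∈ {2, 29}.
23^29 ≡ 117 (mod 118)  [q = 2: ≢ 1 ✓]
23^2 ≡ 57 (mod 118)  [q = 29: ≢ 1 ✓]
Every test exponent gives a nontrivial residue, hence 23 generates the full group.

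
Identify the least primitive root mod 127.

φ(127) = 127 − 1 = 126 = 2 · 3^2 · 7.
Test candidates g = 2, 3, … against the prime factors q ∈ {2, 3, 7} of φ(127): g is a generator iff g^(126/q) ≢ 1 for every such q.
g = 2: 2^63 ≡ 1 — hits 1, so not a primitive root.
g = 3: 3^63 ≡ 126; 3^42 ≡ 107; 3^18 ≡ 4 — none is 1, so 3 is a primitive root.
So 3 is the smallest generator of (Z/127Z)^×.

3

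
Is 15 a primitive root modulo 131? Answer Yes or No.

No

φ(131) = 131 − 1 = 130 = 2 · 5 · 13.
It suffices to check that the order of 15 is not a proper divisor of 130: compute 15^(130/q) for q ∈ {2, 5, 13}.
15^65 ≡ 1 (mod 131)  [q = 2: ≡ 1 ✗]
15^26 ≡ 61 (mod 131)  [q = 5: ≢ 1 ✓]
15^10 ≡ 107 (mod 131)  [q = 13: ≢ 1 ✓]
The check at q = 2 fails, so 15 generates a proper subgroup.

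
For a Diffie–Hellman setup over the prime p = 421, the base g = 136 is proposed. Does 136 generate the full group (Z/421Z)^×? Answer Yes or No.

Yes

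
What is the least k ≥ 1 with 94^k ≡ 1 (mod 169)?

39

ord(94) | φ(169) = φ(13^2) = 13·(13−1) = 156 = 2^2 · 3 · 13.
Divisors of 156: 1, 2, 3, 4, 6, 12, 13, 26, 39, 52, 78, 156.
Evaluate successive powers at the divisors of 156:
94^1 ≡ 94
94^2 ≡ 48
94^3 ≡ 118
94^4 ≡ 107
94^6 ≡ 66
94^12 ≡ 131
94^13 ≡ 146
94^26 ≡ 22
94^39 ≡ 1
Therefore the multiplicative order of 94 modulo 169 is 39.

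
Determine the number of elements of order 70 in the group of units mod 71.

24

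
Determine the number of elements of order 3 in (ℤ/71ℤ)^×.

0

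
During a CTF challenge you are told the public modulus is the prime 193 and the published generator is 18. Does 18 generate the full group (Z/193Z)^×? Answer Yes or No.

No

φ(193) = 193 − 1 = 192 = 2^6 · 3.
It suffices to check that the order of 18 is not a proper divisor of 192: compute 18^(192/q) for q ∈ {2, 3}.
18^96 ≡ 1 (mod 193)  [q = 2: ≡ 1 ✗]
18^64 ≡ 84 (mod 193)  [q = 3: ≢ 1 ✓]
The check at q = 2 fails, so 18 generates a proper subgroup.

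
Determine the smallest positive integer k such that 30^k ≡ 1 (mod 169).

ord(30) | φ(169) = φ(13^2) = 13·(13−1) = 156 = 2^2 · 3 · 13.
Divisors of 156: 1, 2, 3, 4, 6, 12, 13, 26, 39, 52, 78, 156.
Compute 30^d (mod 169) for the divisors d until we hit 1:
30^1 ≡ 30
30^2 ≡ 55
30^3 ≡ 129
30^4 ≡ 152
30^6 ≡ 79
30^12 ≡ 157
30^13 ≡ 147
30^26 ≡ 146
30^39 ≡ 168
30^52 ≡ 22
30^78 ≡ 1
So ord_169(30) = 78.

78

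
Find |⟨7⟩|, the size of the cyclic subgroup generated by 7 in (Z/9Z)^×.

Since 7 ∈ (Z/9Z)^×, its order divides φ(9) = φ(3^2) = 3·(3−1) = 6 = 2 · 3.
Divisors of 6: 1, 2, 3, 6.
Evaluate successive powers at the divisors of 6:
7^1 ≡ 7 (mod 9)
7^2 ≡ 4 (mod 9)
7^3 ≡ 1 (mod 9) ✓
Therefore the multiplicative order of 7 modulo 9 is 3.

3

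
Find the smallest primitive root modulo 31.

φ(31) = 31 − 1 = 30 = 2 · 3 · 5.
g is a primitive root iff g^(30/q) ≢ 1 (mod 31) for each prime q ∈ {2, 3, 5}.
g = 2: 2^15 ≡ 1 — hits 1, so not a primitive root.
g = 3: 3^15 ≡ 30; 3^10 ≡ 25; 3^6 ≡ 16 — none is 1, so 3 is a primitive root.
Hence the least primitive root of 31 is 3.

3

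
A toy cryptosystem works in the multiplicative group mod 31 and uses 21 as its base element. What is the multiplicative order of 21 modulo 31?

30

ord(21) | φ(31) = 31 − 1 = 30 = 2 · 3 · 5.
Divisors of 30: 1, 2, 3, 5, 6, 10, 15, 30.
Test each divisor d:
21^1 ≡ 21 (mod 31)
21^2 ≡ 7 (mod 31)
21^3 ≡ 23 (mod 31)
21^5 ≡ 6 (mod 31)
21^6 ≡ 2 (mod 31)
21^10 ≡ 5 (mod 31)
21^15 ≡ 30 (mod 31)
21^30 ≡ 1 (mod 31) ✓
So ord_31(21) = 30.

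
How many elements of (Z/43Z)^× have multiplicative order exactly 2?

φ(43) = 43 − 1 = 42 = 2 · 3 · 7.
In a cyclic group of order 42, there are φ(d) elements of order d for each divisor d of 42, and zero for non-divisors.
2 | 42, and φ(2) = 2 − 1 = 1.

1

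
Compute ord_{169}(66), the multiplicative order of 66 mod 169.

The order of 66 must divide φ(169) = φ(13^2) = 13·(13−1) = 156 = 2^2 · 3 · 13.
Divisors of 156: 1, 2, 3, 4, 6, 12, 13, 26, 39, 52, 78, 156.
Evaluate successive powers at the divisors of 156:
66^1 ≡ 66 (mod 169)
66^2 ≡ 131 (mod 169)
66^3 ≡ 27 (mod 169)
66^4 ≡ 92 (mod 169)
66^6 ≡ 53 (mod 169)
66^12 ≡ 105 (mod 169)
66^13 ≡ 1 (mod 169) ✓
Therefore the multiplicative order of 66 modulo 169 is 13.

13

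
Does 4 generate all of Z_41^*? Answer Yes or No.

No

φ(41) = 41 − 1 = 40 = 2^3 · 5.
4 is a primitive root mod 41 iff 4^(φ(41)/q) ≢ 1 for every prime q | φ(41), i.e. q ∈ {2, 5}.
4^20 ≡ 1 (mod 41)  [q = 2: ≡ 1 ✗]
4^8 ≡ 18 (mod 41)  [q = 5: ≢ 1 ✓]
Since 4^20 ≡ 1, the order of 4 divides 20 < 40, so 4 is not a primitive root.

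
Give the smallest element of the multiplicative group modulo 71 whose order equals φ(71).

7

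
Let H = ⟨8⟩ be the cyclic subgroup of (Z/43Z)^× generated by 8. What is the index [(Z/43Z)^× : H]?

3

ord(8) | φ(43) = 43 − 1 = 42 = 2 · 3 · 7.
Divisors of 42: 1, 2, 3, 6, 7, 14, 21, 42.
Check 8^d mod 43 for each divisor in increasing order:
8^1 ≡ 8
8^2 ≡ 21
8^3 ≡ 39
8^6 ≡ 16
8^7 ≡ 42
8^14 ≡ 1
So ord_43(8) = 14, hence |⟨8⟩| = 14.
The index is φ(43) / ord(8) = 42 / 14 = 3.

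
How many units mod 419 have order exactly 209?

180

φ(419) = 419 − 1 = 418 = 2 · 11 · 19.
Since (Z/419Z)^× is cyclic of order 418, the number of elements of order d is φ(d) when d | 418 and 0 otherwise.
209 = 11 · 19 divides 418, and φ(209) = 180.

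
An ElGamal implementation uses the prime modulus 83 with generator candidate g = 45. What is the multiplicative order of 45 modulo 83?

82

The order of 45 must divide φ(83) = 83 − 1 = 82 = 2 · 41.
Divisors of 82: 1, 2, 41, 82.
Evaluate successive powers at the divisors of 82:
45^1 ≡ 45 (mod 83)
45^2 ≡ 33 (mod 83)
45^41 ≡ 82 (mod 83)
45^82 ≡ 1 (mod 83) ✓
The smallest such exponent is 82, so the order of 45 is 82.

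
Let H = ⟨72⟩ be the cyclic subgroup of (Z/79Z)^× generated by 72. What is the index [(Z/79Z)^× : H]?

2

The order of 72 must divide φ(79) = 79 − 1 = 78 = 2 · 3 · 13.
Divisors of 78: 1, 2, 3, 6, 13, 26, 39, 78.
Compute 72^d (mod 79) for the divisors d until we hit 1:
72^1 ≡ 72 (mod 79)
72^2 ≡ 49 (mod 79)
72^3 ≡ 52 (mod 79)
72^6 ≡ 18 (mod 79)
72^13 ≡ 23 (mod 79)
72^26 ≡ 55 (mod 79)
72^39 ≡ 1 (mod 79) ✓
Thus |⟨72⟩| = ord(72) = 39.
The index is φ(79) / ord(72) = 78 / 39 = 2.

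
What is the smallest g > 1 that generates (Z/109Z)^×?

6

φ(109) = 109 − 1 = 108 = 2^2 · 3^3.
Test candidates g = 2, 3, … against the prime factors q ∈ {2, 3} of φ(109): g is a generator iff g^(108/q) ≢ 1 for every such q.
g = 2: 2^54 ≡ 108; 2^36 ≡ 1 — hits 1, so not a primitive root.
g = 3: 3^54 ≡ 1 — hits 1, so not a primitive root.
g = 4: 4^54 ≡ 1 — hits 1, so not a primitive root.
g = 5: 5^54 ≡ 1 — hits 1, so not a primitive root.
g = 6: 6^54 ≡ 108; 6^36 ≡ 63 — none is 1, so 6 is a primitive root.
The smallest primitive root modulo 109 is 6.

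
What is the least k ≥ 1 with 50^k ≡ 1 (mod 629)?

The order of 50 must divide φ(629) = φ(17·37) = (17−1)·(37−1) = 16·36 = 576 = 2^6 · 3^2.
Divisors of 576: 1, 2, 3, 4, 6, 8, 9, 12, 16, 18, 24, 32, 36, 48, 64, 72, 96, 144, 192, 288, 576.
Evaluate successive powers at the divisors of 576:
50^1 ≡ 50
50^2 ≡ 613
50^3 ≡ 458
50^4 ≡ 256
50^6 ≡ 307
50^8 ≡ 120
50^9 ≡ 339
50^12 ≡ 528
50^16 ≡ 562
50^18 ≡ 443
50^24 ≡ 137
50^32 ≡ 86
50^36 ≡ 1
So ord_629(50) = 36.

36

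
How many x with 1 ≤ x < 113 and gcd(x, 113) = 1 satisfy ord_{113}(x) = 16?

8

φ(113) = 113 − 1 = 112 = 2^4 · 7.
(Z/113Z)^× is cyclic (|G| = 112); a cyclic group of order m has exactly φ(d) elements of each order d | m, and none otherwise.
16 = 2^4 divides 112, and φ(16) = 8.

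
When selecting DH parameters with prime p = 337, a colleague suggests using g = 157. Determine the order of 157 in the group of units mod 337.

112

By Lagrange's theorem, ord_337(157) divides φ(337) = 337 − 1 = 336 = 2^4 · 3 · 7.
Divisors of 336: 1, 2, 3, 4, 6, 7, 8, 12, 14, 16, 21, 24, 28, 42, 48, 56, 84, 112, 168, 336.
Compute 157^d (mod 337) for the divisors d until we hit 1:
157^1 ≡ 157 (mod 337)
157^2 ≡ 48 (mod 337)
157^3 ≡ 122 (mod 337)
157^4 ≡ 282 (mod 337)
157^6 ≡ 56 (mod 337)
157^7 ≡ 30 (mod 337)
157^8 ≡ 329 (mod 337)
157^12 ≡ 103 (mod 337)
157^14 ≡ 226 (mod 337)
157^16 ≡ 64 (mod 337)
157^21 ≡ 40 (mod 337)
157^24 ≡ 162 (mod 337)
157^28 ≡ 189 (mod 337)
157^42 ≡ 252 (mod 337)
157^48 ≡ 295 (mod 337)
157^56 ≡ 336 (mod 337)
157^84 ≡ 148 (mod 337)
157^112 ≡ 1 (mod 337) ✓
Hence ord(157) = 112.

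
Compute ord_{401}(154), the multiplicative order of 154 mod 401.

By Lagrange's theorem, ord_401(154) divides φ(401) = 401 − 1 = 400 = 2^4 · 5^2.
Divisors of 400: 1, 2, 4, 5, 8, 10, 16, 20, 25, 40, 50, 80, 100, 200, 400.
Test each divisor d:
154^1 ≡ 154 (mod 401)
154^2 ≡ 57 (mod 401)
154^4 ≡ 41 (mod 401)
154^5 ≡ 299 (mod 401)
154^8 ≡ 77 (mod 401)
154^10 ≡ 379 (mod 401)
154^16 ≡ 315 (mod 401)
154^20 ≡ 83 (mod 401)
154^25 ≡ 356 (mod 401)
154^40 ≡ 72 (mod 401)
154^50 ≡ 20 (mod 401)
154^80 ≡ 372 (mod 401)
154^100 ≡ 400 (mod 401)
154^200 ≡ 1 (mod 401) ✓
Hence ord(154) = 200.

200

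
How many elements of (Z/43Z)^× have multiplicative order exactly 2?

1

φ(43) = 43 − 1 = 42 = 2 · 3 · 7.
Since (Z/43Z)^× is cyclic of order 42, the number of elements of order d is φ(d) when d | 42 and 0 otherwise.
2 | 42, and φ(2) = 2 − 1 = 1.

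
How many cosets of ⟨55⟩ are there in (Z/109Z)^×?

The order of 55 must divide φ(109) = 109 − 1 = 108 = 2^2 · 3^3.
Divisors of 108: 1, 2, 3, 4, 6, 9, 12, 18, 27, 36, 54, 108.
Test each divisor d:
55^1 ≡ 55
55^2 ≡ 82
55^3 ≡ 41
55^4 ≡ 75
55^6 ≡ 46
55^9 ≡ 33
55^12 ≡ 45
55^18 ≡ 108
55^27 ≡ 76
55^36 ≡ 1
Thus |⟨55⟩| = ord(55) = 36.
Index = |(Z/109Z)^×| / |⟨55⟩| = 108 / 36 = 3.

3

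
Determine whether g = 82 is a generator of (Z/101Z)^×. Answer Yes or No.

φ(101) = 101 − 1 = 100 = 2^2 · 5^2.
An element g generates (Z/101Z)^× iff g^(100/q) ≢ 1 (mod 101) for each prime q ∈ {2, 5}.
82^50 ≡ 1 (mod 101)  [q = 2: ≡ 1 ✗]
82^20 ≡ 95 (mod 101)  [q = 5: ≢ 1 ✓]
82^50 ≡ 1 shows ord(82) | 50, strictly less than φ(101); not a primitive root.

No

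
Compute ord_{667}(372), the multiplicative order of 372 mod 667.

77

By Lagrange's theorem, ord_667(372) divides φ(667) = φ(23·29) = (23−1)·(29−1) = 22·28 = 616 = 2^3 · 7 · 11.
Divisors of 616: 1, 2, 4, 7, 8, 11, 14, 22, 28, 44, 56, 77, 88, 154, 308, 616.
Compute 372^d (mod 667) for the divisors d until we hit 1:
372^1 ≡ 372 (mod 667)
372^2 ≡ 315 (mod 667)
372^4 ≡ 509 (mod 667)
372^7 ≡ 146 (mod 667)
372^8 ≡ 285 (mod 667)
372^11 ≡ 277 (mod 667)
372^14 ≡ 639 (mod 667)
372^22 ≡ 24 (mod 667)
372^28 ≡ 117 (mod 667)
372^44 ≡ 576 (mod 667)
372^56 ≡ 349 (mod 667)
372^77 ≡ 1 (mod 667) ✓
The smallest such exponent is 77, so the order of 372 is 77.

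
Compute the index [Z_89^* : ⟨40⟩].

2

ord(40) | φ(89) = 89 − 1 = 88 = 2^3 · 11.
Divisors of 88: 1, 2, 4, 8, 11, 22, 44, 88.
Compute 40^d (mod 89) for the divisors d until we hit 1:
40^1 ≡ 40 (mod 89)
40^2 ≡ 87 (mod 89)
40^4 ≡ 4 (mod 89)
40^8 ≡ 16 (mod 89)
40^11 ≡ 55 (mod 89)
40^22 ≡ 88 (mod 89)
40^44 ≡ 1 (mod 89) ✓
So ord_89(40) = 44, hence |⟨40⟩| = 44.
Index = |(Z/89Z)^×| / |⟨40⟩| = 88 / 44 = 2.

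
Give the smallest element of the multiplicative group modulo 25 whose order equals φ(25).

2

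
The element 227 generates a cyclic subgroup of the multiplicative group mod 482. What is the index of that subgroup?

1

The order of 227 must divide φ(482) = φ(2)·φ(241) = 1·240 = 240 = 2^4 · 3 · 5.
Divisors of 240: 1, 2, 3, 4, 5, 6, 8, 10, 12, 15, 16, 20, 24, 30, 40, 48, 60, 80, 120, 240.
Evaluate successive powers at the divisors of 240:
227^1 ≡ 227
227^2 ≡ 437
227^3 ≡ 389
227^4 ≡ 97
227^5 ≡ 329
227^6 ≡ 455
227^8 ≡ 251
227^10 ≡ 273
227^12 ≡ 247
227^15 ≡ 165
227^16 ≡ 341
227^20 ≡ 301
227^24 ≡ 277
227^30 ≡ 233
227^40 ≡ 467
227^48 ≡ 91
227^60 ≡ 305
227^80 ≡ 225
227^120 ≡ 481
227^240 ≡ 1
The order of 227 is 240, so the subgroup it generates has 240 elements.
The index is φ(482) / ord(227) = 240 / 240 = 1.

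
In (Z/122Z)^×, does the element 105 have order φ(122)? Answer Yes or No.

φ(122) = φ(2)·φ(61) = 1·60 = 60 = 2^2 · 3 · 5.
105 is a primitive root mod 122 iff 105^(φ(122)/q) ≢ 1 for every prime q | φ(122), i.e. q ∈ {2, 3, 5}.
105^30 ≡ 121 (mod 122)  [q = 2: ≢ 1 ✓]
105^20 ≡ 13 (mod 122)  [q = 3: ≢ 1 ✓]
105^12 ≡ 81 (mod 122)  [q = 5: ≢ 1 ✓]
None equal 1, so ord_122(105) = 60: 105 is a primitive root.

Yes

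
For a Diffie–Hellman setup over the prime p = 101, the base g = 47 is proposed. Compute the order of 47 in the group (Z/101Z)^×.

50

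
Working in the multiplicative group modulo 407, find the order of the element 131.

36

By Lagrange's theorem, ord_407(131) divides φ(407) = φ(11·37) = (11−1)·(37−1) = 10·36 = 360 = 2^3 · 3^2 · 5.
Divisors of 360: 1, 2, 3, 4, 5, 6, 8, 9, 10, 12, 15, 18, 20, 24, 30, 36, 40, 45, 60, 72, 90, 120, 180, 360.
Compute 131^d (mod 407) for the divisors d until we hit 1:
131^1 ≡ 131
131^2 ≡ 67
131^3 ≡ 230
131^4 ≡ 12
131^5 ≡ 351
131^6 ≡ 397
131^8 ≡ 144
131^9 ≡ 142
131^10 ≡ 287
131^12 ≡ 100
131^15 ≡ 208
131^18 ≡ 221
131^20 ≡ 155
131^24 ≡ 232
131^30 ≡ 122
131^36 ≡ 1
The smallest such exponent is 36, so the order of 131 is 36.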